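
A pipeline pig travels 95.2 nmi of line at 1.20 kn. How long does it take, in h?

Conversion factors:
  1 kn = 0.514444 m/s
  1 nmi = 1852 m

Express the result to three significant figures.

79.3 h

95.2 nmi × 1852 = 176310 m
1.20 kn × 0.514444 = 0.617333 m/s
t = d / v = 176310 m / 0.617333 m/s = 285600 s
285600 s ÷ (3600 s/h) = 79.3333 h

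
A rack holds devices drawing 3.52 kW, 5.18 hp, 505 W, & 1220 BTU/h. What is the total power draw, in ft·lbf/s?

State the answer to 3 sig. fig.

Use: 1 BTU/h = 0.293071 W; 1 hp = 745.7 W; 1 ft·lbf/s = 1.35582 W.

3.52 kW × 1000 = 3520 W
5.18 hp × 745.7 = 3862.73 W
505 W (already W)
1220 BTU/h × 0.293071 = 357.547 W
Total: 3520 + 3862.73 + 505 + 357.547 = 8245.28 W
In ft·lbf/s: 8245.28 / 1.35582 = 6081.4 ft·lbf/s

6080 ft·lbf/s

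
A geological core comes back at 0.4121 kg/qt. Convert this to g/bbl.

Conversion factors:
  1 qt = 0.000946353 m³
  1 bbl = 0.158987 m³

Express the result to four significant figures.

6.923×10⁴ g/bbl

0.4121 kg/qt ÷ 0.000946353 m³/qt = 435.461 kg/m³
435.461 kg/m³ ÷ 0.001 kg/g × 0.158987 m³/bbl = 69232.6 g/bbl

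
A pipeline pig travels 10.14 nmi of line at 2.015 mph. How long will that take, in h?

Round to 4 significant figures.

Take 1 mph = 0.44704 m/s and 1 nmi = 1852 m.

5.791 h

10.14 nmi × 1852 → 18779.3 m
2.015 mph × 0.44704 → 0.900786 m/s
t = d / v = 18779.3 m / 0.900786 m/s = 20847.7 s
20847.7 s ÷ (3600 s/h) = 5.79103 h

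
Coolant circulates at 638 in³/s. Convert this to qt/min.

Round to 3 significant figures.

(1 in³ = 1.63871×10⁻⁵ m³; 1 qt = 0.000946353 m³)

638 in³/s × 1.63871×10⁻⁵ m³/in³ = 0.010455 m³/s
0.010455 m³/s ÷ 0.000946353 m³/qt × 60 s/min = 662.86 qt/min

663 qt/min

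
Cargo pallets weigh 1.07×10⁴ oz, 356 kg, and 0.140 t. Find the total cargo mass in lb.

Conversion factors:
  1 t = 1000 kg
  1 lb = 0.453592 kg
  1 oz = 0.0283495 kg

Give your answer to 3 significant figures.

1760 lb

1.07×10⁴ oz × 0.0283495 = 303.34 kg
356 kg (already kg)
0.140 t × 1000 = 140 kg
Combined: 303.34 + 356 + 140 = 799.34 kg
In lb: 799.34 / 0.453592 = 1762.24 lb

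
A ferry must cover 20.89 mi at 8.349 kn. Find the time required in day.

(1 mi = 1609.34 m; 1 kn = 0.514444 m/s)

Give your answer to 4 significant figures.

0.09059 day

20.89 mi × 1609.34 → 33619.1 m
8.349 kn × 0.514444 → 4.29509 m/s
t = d / v = 33619.1 m / 4.29509 m/s = 7827.33 s
7827.33 s ÷ (86400 s/day) = 0.0905941 day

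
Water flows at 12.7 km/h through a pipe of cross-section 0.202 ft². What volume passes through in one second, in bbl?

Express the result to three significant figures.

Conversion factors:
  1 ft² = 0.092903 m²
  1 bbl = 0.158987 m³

0.416 bbl

12.7 km/h × (1/3.6) → 3.52778 m/s
0.202 ft² × 0.092903 → 0.0187664 m²
V = v × A × t = 3.52778 m/s × 0.0187664 m² × 1 s = 0.0662037 m³
0.0662037 m³ ÷ (0.158987 m³/bbl) = 0.41641 bbl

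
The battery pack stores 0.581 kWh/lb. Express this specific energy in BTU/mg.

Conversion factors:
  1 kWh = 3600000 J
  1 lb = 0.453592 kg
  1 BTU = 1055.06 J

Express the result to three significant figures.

0.581 kWh/lb × 3600000 J/kWh ÷ 0.453592 kg/lb = 4.61119×10⁶ J/kg
4.61119×10⁶ J/kg ÷ 1055.06 J/BTU × 10⁻⁶ kg/mg = 0.00437055 BTU/mg

0.00437 BTU/mg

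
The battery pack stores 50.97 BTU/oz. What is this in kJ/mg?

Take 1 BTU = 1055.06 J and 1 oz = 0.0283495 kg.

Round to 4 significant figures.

50.97 BTU/oz × 1055.06 J/BTU ÷ 0.0283495 kg/oz = 1.89691×10⁶ J/kg
1.89691×10⁶ J/kg ÷ 1000 J/kJ × 10⁻⁶ kg/mg = 0.00189691 kJ/mg

0.001897 kJ/mg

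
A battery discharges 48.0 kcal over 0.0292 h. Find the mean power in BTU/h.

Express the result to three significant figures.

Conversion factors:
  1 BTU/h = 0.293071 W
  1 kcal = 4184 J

48.0 kcal × 4184 → 200832 J
0.0292 h × 3600 → 105.12 s
P = E / t = 200832 J / 105.12 s = 1910.5 W
1910.5 W ÷ (0.293071 W/BTU/h) = 6518.9 BTU/h

6520 BTU/h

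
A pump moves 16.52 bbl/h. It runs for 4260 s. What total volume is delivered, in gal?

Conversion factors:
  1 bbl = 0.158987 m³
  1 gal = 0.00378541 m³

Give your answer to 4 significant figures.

821.0 gal

16.52 bbl/h → 7.29574×10⁻⁴ m³/s
V = Q × t = 7.29574×10⁻⁴ × 4260 = 3.10799 m³
In gal: 3.10799 / 0.00378541 = 821.044 gal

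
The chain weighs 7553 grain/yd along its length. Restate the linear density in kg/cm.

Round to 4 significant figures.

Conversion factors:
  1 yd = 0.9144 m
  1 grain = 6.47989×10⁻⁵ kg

0.005352 kg/cm

7553 grain/yd × 6.47989×10⁻⁵ kg/grain ÷ 0.9144 m/yd = 0.535243 kg/m
0.535243 kg/m × 0.01 m/cm = 0.00535243 kg/cm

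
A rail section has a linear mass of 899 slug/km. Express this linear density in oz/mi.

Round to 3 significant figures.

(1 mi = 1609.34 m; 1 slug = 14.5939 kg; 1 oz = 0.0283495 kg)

899 slug/km × 14.5939 kg/slug ÷ 1000 m/km = 13.1199 kg/m
13.1199 kg/m ÷ 0.0283495 kg/oz × 1609.34 m/mi = 744788 oz/mi

7.45×10⁵ oz/mi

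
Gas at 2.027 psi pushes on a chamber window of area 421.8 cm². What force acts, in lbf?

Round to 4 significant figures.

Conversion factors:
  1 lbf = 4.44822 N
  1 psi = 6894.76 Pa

132.5 lbf

2.027 psi × 6894.76 = 13975.7 Pa
421.8 cm² × 0.0001 = 0.04218 m²
F = P × A = 13975.7 Pa × 0.04218 m² = 589.495 N
589.495 N ÷ (4.44822 N/lbf) = 132.524 lbf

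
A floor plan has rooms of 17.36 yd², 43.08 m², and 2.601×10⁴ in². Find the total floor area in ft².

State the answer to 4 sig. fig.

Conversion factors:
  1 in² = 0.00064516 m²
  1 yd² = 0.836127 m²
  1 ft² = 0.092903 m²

800.6 ft²

17.36 yd² × 0.836127 = 14.5152 m²
43.08 m² (already m²)
2.601×10⁴ in² × 0.00064516 = 16.7806 m²
Combined: 14.5152 + 43.08 + 16.7806 = 74.3758 m²
In ft²: 74.3758 / 0.092903 = 800.575 ft²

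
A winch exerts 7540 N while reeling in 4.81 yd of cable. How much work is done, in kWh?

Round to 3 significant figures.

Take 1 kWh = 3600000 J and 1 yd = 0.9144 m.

0.00921 kWh

4.81 yd × 0.9144 = 4.39826 m
W = F × d = 7540 N × 4.39826 m = 33162.9 J
33162.9 J ÷ (3600000 J/kWh) = 0.00921192 kWh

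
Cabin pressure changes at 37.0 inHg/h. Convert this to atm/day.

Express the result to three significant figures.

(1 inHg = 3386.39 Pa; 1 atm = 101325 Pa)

29.7 atm/day

37.0 inHg/h × 3386.39 Pa/inHg ÷ 3600 s/h = 34.8046 Pa/s
34.8046 Pa/s ÷ 101325 Pa/atm × 86400 s/day = 29.6779 atm/day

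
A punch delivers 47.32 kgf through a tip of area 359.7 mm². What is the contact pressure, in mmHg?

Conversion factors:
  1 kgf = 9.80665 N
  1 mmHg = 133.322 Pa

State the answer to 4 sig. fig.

9677 mmHg

47.32 kgf × 9.80665 = 464.051 N
359.7 mm² × 10⁻⁶ = 3.597×10⁻⁴ m²
P = F / A = 464.051 N / 3.597×10⁻⁴ m² = 1.29011×10⁶ Pa
1.29011×10⁶ Pa ÷ (133.322 Pa/mmHg) = 9676.65 mmHg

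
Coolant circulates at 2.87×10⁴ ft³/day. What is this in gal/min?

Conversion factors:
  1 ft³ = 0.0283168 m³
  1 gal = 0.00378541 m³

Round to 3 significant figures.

2.87×10⁴ ft³/day × 0.0283168 m³/ft³ ÷ 86400 s/day = 0.00940616 m³/s
0.00940616 m³/s ÷ 0.00378541 m³/gal × 60 s/min = 149.091 gal/min

149 gal/min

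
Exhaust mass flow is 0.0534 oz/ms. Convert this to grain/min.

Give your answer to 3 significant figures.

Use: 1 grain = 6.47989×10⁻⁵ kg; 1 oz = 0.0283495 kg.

1.40×10⁶ grain/min

0.0534 oz/ms × 0.0283495 kg/oz ÷ 0.001 s/ms = 1.51386 kg/s
1.51386 kg/s ÷ 6.47989×10⁻⁵ kg/grain × 60 s/min = 1.40175×10⁶ grain/min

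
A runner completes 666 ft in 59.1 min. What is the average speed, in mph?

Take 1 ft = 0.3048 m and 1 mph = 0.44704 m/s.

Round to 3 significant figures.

666 ft × 0.3048 = 202.997 m
59.1 min × 60 = 3546 s
v = d / t = 202.997 m / 3546 s = 0.0572468 m/s
0.0572468 m/s ÷ (0.44704 m/s/mph) = 0.128057 mph

0.128 mph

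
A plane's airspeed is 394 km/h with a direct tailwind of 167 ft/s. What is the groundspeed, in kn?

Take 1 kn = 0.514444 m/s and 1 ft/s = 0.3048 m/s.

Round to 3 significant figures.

312 kn

394 km/h × (1/3.6) = 109.444 m/s
167 ft/s × 0.3048 = 50.9016 m/s
Combined: 109.444 + 50.9016 = 160.346 m/s
In kn: 160.346 / 0.514444 = 311.688 kn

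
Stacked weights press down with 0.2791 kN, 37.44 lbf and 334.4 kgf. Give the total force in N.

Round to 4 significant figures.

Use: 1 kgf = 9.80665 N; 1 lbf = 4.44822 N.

3725 N

0.2791 kN × 1000 → 279.1 N
37.44 lbf × 4.44822 → 166.541 N
334.4 kgf × 9.80665 → 3279.34 N
Combined: 279.1 + 166.541 + 3279.34 = 3724.98 N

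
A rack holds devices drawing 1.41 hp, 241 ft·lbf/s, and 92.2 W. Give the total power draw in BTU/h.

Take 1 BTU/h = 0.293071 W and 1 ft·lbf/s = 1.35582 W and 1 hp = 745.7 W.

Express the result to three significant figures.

1.41 hp × 745.7 → 1051.44 W
241 ft·lbf/s × 1.35582 → 326.753 W
92.2 W (already W)
Combined: 1051.44 + 326.753 + 92.2 = 1470.39 W
In BTU/h: 1470.39 / 0.293071 = 5017.18 BTU/h

5020 BTU/h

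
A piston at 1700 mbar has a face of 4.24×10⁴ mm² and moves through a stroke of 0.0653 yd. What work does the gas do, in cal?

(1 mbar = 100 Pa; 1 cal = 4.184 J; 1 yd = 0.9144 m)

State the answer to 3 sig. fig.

1700 mbar → 170000 Pa
4.24×10⁴ mm² → 0.0424 m²
F = P × A = 170000 × 0.0424 = 7208 N
0.0653 yd → 0.0597103 m
W = F × d = 7208 × 0.0597103 = 430.392 J
In cal: 430.392 / 4.184 = 102.866 cal

103 cal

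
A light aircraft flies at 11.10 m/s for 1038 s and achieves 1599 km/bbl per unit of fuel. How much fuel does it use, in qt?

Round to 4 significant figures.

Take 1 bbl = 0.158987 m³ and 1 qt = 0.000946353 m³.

d = v × t = 11.1 × 1038 = 11521.8 m
1599 km/bbl → 1.00574×10⁷ m/m³
V = d / (distance per unit fuel) = 11521.8 / 1.00574×10⁷ = 0.0011456 m³
In qt: 0.0011456 / 0.000946353 = 1.21054 qt

1.211 qt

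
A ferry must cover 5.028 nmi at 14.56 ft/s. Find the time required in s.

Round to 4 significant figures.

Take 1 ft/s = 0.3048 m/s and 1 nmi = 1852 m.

5.028 nmi × 1852 = 9311.86 m
14.56 ft/s × 0.3048 = 4.43789 m/s
t = d / v = 9311.86 m / 4.43789 m/s = 2098.26 s

2098 s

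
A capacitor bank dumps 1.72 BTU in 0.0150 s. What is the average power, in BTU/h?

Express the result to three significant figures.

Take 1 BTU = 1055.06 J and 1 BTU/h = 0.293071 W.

1.72 BTU × 1055.06 → 1814.7 J
P = E / t = 1814.7 J / 0.015 s = 120980 W
120980 W ÷ (0.293071 W/BTU/h) = 412801 BTU/h

4.13×10⁵ BTU/h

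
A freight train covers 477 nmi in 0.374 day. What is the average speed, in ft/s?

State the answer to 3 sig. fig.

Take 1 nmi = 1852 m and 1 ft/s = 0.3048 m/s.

89.7 ft/s

477 nmi × 1852 = 883404 m
0.374 day × 86400 = 32313.6 s
v = d / t = 883404 m / 32313.6 s = 27.3385 m/s
27.3385 m/s ÷ (0.3048 m/s/ft/s) = 89.6932 ft/s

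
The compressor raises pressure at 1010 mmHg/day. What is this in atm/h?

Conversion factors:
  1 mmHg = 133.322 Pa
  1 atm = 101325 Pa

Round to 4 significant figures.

1010 mmHg/day × 133.322 Pa/mmHg ÷ 86400 s/day = 1.55851 Pa/s
1.55851 Pa/s ÷ 101325 Pa/atm × 3600 s/h = 0.0553727 atm/h

0.05537 atm/h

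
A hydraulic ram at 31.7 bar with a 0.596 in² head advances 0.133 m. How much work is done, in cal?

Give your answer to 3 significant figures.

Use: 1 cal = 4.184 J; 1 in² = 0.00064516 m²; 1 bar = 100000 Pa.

38.7 cal

31.7 bar → 3.17×10⁶ Pa
0.596 in² → 3.84515×10⁻⁴ m²
F = P × A = 3.17×10⁶ × 3.84515×10⁻⁴ = 1218.91 N
W = F × d = 1218.91 × 0.133 = 162.115 J
In cal: 162.115 / 4.184 = 38.7464 cal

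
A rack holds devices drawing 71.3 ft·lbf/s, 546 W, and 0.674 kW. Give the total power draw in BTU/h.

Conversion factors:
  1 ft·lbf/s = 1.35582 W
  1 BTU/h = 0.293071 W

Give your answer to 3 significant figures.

4490 BTU/h

71.3 ft·lbf/s × 1.35582 = 96.67 W
546 W (already W)
0.674 kW × 1000 = 674 W
Sum: 96.67 + 546 + 674 = 1316.67 W
In BTU/h: 1316.67 / 0.293071 = 4492.67 BTU/h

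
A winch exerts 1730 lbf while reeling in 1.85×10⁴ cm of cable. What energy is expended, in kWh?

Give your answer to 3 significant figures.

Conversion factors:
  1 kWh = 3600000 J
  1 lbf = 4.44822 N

1730 lbf × 4.44822 → 7695.42 N
1.85×10⁴ cm × 0.01 → 185 m
W = F × d = 7695.42 N × 185 m = 1.42365×10⁶ J
1.42365×10⁶ J ÷ (3600000 J/kWh) = 0.395458 kWh

0.395 kWh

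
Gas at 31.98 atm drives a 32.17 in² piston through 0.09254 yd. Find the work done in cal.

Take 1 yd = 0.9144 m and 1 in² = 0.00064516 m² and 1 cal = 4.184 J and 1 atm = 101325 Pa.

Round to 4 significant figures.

1360 cal

31.98 atm → 3.24037×10⁶ Pa
32.17 in² → 0.0207548 m²
F = P × A = 3.24037×10⁶ × 0.0207548 = 67253.2 N
0.09254 yd → 0.0846186 m
W = F × d = 67253.2 × 0.0846186 = 5690.87 J
In cal: 5690.87 / 4.184 = 1360.15 cal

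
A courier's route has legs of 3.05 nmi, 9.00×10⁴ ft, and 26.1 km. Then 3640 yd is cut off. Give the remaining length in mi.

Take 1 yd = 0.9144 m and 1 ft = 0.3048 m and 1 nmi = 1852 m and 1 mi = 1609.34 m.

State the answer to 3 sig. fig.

3.05 nmi × 1852 = 5648.6 m
9.00×10⁴ ft × 0.3048 = 27432 m
26.1 km × 1000 = 26100 m
3640 yd × 0.9144 = 3328.42 m
Sum: 5648.6 + 27432 + 26100 − 3328.42 = 55852.2 m
In mi: 55852.2 / 1609.34 = 34.705 mi

34.7 mi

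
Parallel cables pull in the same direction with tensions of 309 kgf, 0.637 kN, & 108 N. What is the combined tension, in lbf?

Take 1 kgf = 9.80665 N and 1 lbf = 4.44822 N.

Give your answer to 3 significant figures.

309 kgf × 9.80665 = 3030.25 N
0.637 kN × 1000 = 637 N
108 N (already N)
Sum: 3030.25 + 637 + 108 = 3775.25 N
In lbf: 3775.25 / 4.44822 = 848.71 lbf

849 lbf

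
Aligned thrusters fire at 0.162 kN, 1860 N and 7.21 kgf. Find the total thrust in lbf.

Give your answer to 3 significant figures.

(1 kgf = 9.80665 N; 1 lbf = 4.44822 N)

470 lbf

0.162 kN × 1000 = 162 N
1860 N (already N)
7.21 kgf × 9.80665 = 70.7059 N
Total: 162 + 1860 + 70.7059 = 2092.71 N
In lbf: 2092.71 / 4.44822 = 470.46 lbf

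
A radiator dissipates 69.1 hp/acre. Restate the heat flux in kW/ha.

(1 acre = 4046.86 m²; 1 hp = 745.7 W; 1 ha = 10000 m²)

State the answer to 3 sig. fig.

127 kW/ha

69.1 hp/acre × 745.7 W/hp ÷ 4046.86 m²/acre = 12.7328 W/m²
12.7328 W/m² ÷ 1000 W/kW × 10000 m²/ha = 127.328 kW/ha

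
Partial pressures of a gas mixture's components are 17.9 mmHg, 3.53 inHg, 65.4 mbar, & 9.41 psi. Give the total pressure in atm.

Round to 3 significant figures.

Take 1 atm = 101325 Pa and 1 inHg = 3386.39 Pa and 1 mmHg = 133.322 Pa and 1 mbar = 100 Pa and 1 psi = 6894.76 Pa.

0.846 atm

17.9 mmHg × 133.322 = 2386.46 Pa
3.53 inHg × 3386.39 = 11954 Pa
65.4 mbar × 100 = 6540 Pa
9.41 psi × 6894.76 = 64879.7 Pa
Total: 2386.46 + 11954 + 6540 + 64879.7 = 85760.2 Pa
In atm: 85760.2 / 101325 = 0.846387 atm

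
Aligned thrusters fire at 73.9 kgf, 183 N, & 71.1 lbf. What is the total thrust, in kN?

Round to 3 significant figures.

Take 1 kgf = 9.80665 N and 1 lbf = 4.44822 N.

73.9 kgf × 9.80665 = 724.711 N
183 N (already N)
71.1 lbf × 4.44822 = 316.268 N
Total: 724.711 + 183 + 316.268 = 1223.98 N
In kN: 1223.98 / 1000 = 1.22398 kN

1.22 kN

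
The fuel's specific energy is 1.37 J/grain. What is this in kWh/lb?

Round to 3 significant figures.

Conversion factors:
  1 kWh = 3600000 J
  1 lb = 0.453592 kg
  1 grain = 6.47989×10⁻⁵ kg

1.37 J/grain ÷ 6.47989×10⁻⁵ kg/grain = 21142.3 J/kg
21142.3 J/kg ÷ 3600000 J/kWh × 0.453592 kg/lb = 0.00266388 kWh/lb

0.00266 kWh/lb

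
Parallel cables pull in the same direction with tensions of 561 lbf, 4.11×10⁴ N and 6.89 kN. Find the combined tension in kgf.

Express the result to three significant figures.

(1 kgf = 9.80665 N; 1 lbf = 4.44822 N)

561 lbf × 4.44822 → 2495.45 N
4.11×10⁴ N (already N)
6.89 kN × 1000 → 6890 N
Sum: 2495.45 + 41100 + 6890 = 50485.4 N
In kgf: 50485.4 / 9.80665 = 5148.08 kgf

5150 kgf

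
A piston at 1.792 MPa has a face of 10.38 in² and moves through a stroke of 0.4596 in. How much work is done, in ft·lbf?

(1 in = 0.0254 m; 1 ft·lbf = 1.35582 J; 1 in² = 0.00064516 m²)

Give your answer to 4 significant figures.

1.792 MPa → 1.792×10⁶ Pa
10.38 in² → 0.00669676 m²
F = P × A = 1.792×10⁶ × 0.00669676 = 12000.6 N
0.4596 in → 0.0116738 m
W = F × d = 12000.6 × 0.0116738 = 140.093 J
In ft·lbf: 140.093 / 1.35582 = 103.327 ft·lbf

103.3 ft·lbf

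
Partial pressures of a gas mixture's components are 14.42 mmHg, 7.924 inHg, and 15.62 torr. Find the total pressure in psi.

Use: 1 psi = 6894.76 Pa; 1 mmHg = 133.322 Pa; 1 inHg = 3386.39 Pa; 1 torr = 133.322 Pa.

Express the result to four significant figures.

14.42 mmHg × 133.322 = 1922.5 Pa
7.924 inHg × 3386.39 = 26833.8 Pa
15.62 torr × 133.322 = 2082.49 Pa
Combined: 1922.5 + 26833.8 + 2082.49 = 30838.8 Pa
In psi: 30838.8 / 6894.76 = 4.47279 psi

4.473 psi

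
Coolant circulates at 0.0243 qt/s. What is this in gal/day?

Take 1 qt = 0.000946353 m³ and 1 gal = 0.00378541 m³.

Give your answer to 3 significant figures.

525 gal/day

0.0243 qt/s × 0.000946353 m³/qt = 2.29964×10⁻⁵ m³/s
2.29964×10⁻⁵ m³/s ÷ 0.00378541 m³/gal × 86400 s/day = 524.881 gal/day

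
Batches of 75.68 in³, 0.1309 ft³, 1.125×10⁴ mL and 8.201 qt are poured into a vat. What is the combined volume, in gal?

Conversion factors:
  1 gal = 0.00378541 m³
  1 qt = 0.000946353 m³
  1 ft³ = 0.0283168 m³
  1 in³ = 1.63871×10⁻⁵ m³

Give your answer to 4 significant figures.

6.329 gal

75.68 in³ × 1.63871×10⁻⁵ → 0.00124018 m³
0.1309 ft³ × 0.0283168 → 0.00370667 m³
1.125×10⁴ mL × 10⁻⁶ → 0.01125 m³
8.201 qt × 0.000946353 → 0.00776104 m³
Total: 0.00124018 + 0.00370667 + 0.01125 + 0.00776104 = 0.0239579 m³
In gal: 0.0239579 / 0.00378541 = 6.32901 gal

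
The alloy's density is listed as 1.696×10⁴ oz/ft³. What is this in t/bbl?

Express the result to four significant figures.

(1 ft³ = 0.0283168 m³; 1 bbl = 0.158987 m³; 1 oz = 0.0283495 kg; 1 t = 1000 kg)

1.696×10⁴ oz/ft³ × 0.0283495 kg/oz ÷ 0.0283168 m³/ft³ = 16979.6 kg/m³
16979.6 kg/m³ ÷ 1000 kg/t × 0.158987 m³/bbl = 2.69954 t/bbl

2.700 t/bbl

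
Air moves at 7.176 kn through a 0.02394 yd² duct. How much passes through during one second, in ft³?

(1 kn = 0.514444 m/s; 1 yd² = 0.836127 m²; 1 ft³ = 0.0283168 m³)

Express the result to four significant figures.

7.176 kn × 0.514444 → 3.69165 m/s
0.02394 yd² × 0.836127 → 0.0200169 m²
V = v × A × t = 3.69165 m/s × 0.0200169 m² × 1 s = 0.0738954 m³
0.0738954 m³ ÷ (0.0283168 m³/ft³) = 2.6096 ft³

2.610 ft³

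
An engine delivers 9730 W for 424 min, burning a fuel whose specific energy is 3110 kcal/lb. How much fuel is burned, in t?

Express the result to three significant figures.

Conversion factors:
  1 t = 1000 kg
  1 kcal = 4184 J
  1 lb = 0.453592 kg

0.00863 t

424 min → 25440 s
E = P × t = 9730 × 25440 = 2.47531×10⁸ J
3110 kcal/lb → 2.86871×10⁷ J/kg
m = E / e_s = 2.47531×10⁸ / 2.86871×10⁷ = 8.62865 kg
In t: 8.62865 / 1000 = 0.00862865 t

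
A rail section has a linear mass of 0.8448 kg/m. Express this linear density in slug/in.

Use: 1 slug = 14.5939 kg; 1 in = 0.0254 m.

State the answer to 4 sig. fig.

0.8448 kg/m is already 0.8448 kg/m
0.8448 kg/m ÷ 14.5939 kg/slug × 0.0254 m/in = 0.00147033 slug/in

0.001470 slug/in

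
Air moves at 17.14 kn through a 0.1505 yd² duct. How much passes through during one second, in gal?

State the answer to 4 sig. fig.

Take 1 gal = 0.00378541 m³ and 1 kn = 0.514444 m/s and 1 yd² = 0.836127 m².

293.1 gal

17.14 kn × 0.514444 → 8.81757 m/s
0.1505 yd² × 0.836127 → 0.125837 m²
V = v × A × t = 8.81757 m/s × 0.125837 m² × 1 s = 1.10958 m³
1.10958 m³ ÷ (0.00378541 m³/gal) = 293.12 gal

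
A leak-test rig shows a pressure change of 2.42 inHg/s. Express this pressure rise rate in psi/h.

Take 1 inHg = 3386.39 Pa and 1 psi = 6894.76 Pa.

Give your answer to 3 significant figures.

4280 psi/h

2.42 inHg/s × 3386.39 Pa/inHg = 8195.06 Pa/s
8195.06 Pa/s ÷ 6894.76 Pa/psi × 3600 s/h = 4278.93 psi/h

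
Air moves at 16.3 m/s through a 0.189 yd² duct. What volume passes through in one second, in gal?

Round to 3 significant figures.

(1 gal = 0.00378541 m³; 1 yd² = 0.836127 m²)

0.189 yd² × 0.836127 = 0.158028 m²
V = v × A × t = 16.3 m/s × 0.158028 m² × 1 s = 2.57586 m³
2.57586 m³ ÷ (0.00378541 m³/gal) = 680.471 gal

680 gal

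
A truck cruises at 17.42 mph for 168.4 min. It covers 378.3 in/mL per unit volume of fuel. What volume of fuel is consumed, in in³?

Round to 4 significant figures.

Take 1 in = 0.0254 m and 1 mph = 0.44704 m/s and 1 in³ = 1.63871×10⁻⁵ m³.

499.7 in³

17.42 mph → 7.78744 m/s
168.4 min → 10104 s
d = v × t = 7.78744 × 10104 = 78684.3 m
378.3 in/mL → 9.60882×10⁶ m/m³
V = d / (distance per unit fuel) = 78684.3 / 9.60882×10⁶ = 0.00818876 m³
In in³: 0.00818876 / 1.63871×10⁻⁵ = 499.708 in³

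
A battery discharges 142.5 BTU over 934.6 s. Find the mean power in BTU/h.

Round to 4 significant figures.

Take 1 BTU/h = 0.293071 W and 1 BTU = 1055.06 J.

548.9 BTU/h

142.5 BTU × 1055.06 = 150346 J
P = E / t = 150346 J / 934.6 s = 160.867 W
160.867 W ÷ (0.293071 W/BTU/h) = 548.901 BTU/h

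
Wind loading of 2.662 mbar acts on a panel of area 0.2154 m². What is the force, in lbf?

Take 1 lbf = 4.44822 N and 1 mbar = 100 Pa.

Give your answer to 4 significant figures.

2.662 mbar × 100 → 266.2 Pa
F = P × A = 266.2 Pa × 0.2154 m² = 57.3395 N
57.3395 N ÷ (4.44822 N/lbf) = 12.8904 lbf

12.89 lbf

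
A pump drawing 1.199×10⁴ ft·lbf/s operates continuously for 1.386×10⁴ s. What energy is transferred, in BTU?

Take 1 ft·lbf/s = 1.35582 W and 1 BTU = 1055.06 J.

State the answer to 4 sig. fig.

1.199×10⁴ ft·lbf/s × 1.35582 = 16256.3 W
E = P × t = 16256.3 W × 13860 s = 2.25312×10⁸ J
2.25312×10⁸ J ÷ (1055.06 J/BTU) = 213554 BTU

2.136×10⁵ BTU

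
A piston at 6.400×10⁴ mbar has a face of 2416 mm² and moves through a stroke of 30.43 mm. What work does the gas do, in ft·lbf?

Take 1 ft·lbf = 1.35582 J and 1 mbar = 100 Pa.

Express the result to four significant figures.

347.0 ft·lbf

6.400×10⁴ mbar → 6.4×10⁶ Pa
2416 mm² → 0.002416 m²
F = P × A = 6.4×10⁶ × 0.002416 = 15462.4 N
30.43 mm → 0.03043 m
W = F × d = 15462.4 × 0.03043 = 470.521 J
In ft·lbf: 470.521 / 1.35582 = 347.038 ft·lbf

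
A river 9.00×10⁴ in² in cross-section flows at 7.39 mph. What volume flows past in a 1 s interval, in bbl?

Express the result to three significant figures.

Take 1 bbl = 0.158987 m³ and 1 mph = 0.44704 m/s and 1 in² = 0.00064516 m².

7.39 mph × 0.44704 = 3.30363 m/s
9.00×10⁴ in² × 0.00064516 = 58.0644 m²
V = v × A × t = 3.30363 m/s × 58.0644 m² × 1 s = 191.823 m³
191.823 m³ ÷ (0.158987 m³/bbl) = 1206.53 bbl

1210 bbl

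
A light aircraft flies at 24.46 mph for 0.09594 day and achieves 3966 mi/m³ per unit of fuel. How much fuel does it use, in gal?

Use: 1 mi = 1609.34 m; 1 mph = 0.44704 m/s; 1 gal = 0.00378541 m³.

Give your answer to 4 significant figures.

3.751 gal

24.46 mph → 10.9346 m/s
0.09594 day → 8289.22 s
d = v × t = 10.9346 × 8289.22 = 90639.3 m
3966 mi/m³ → 6.38264×10⁶ m/m³
V = d / (distance per unit fuel) = 90639.3 / 6.38264×10⁶ = 0.0142009 m³
In gal: 0.0142009 / 0.00378541 = 3.75148 gal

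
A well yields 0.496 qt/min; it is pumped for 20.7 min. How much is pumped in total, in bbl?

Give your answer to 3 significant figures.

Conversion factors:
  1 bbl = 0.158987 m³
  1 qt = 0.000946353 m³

0.496 qt/min → 7.82318×10⁻⁶ m³/s
20.7 min → 1242 s
V = Q × t = 7.82318×10⁻⁶ × 1242 = 0.00971639 m³
In bbl: 0.00971639 / 0.158987 = 0.0611144 bbl

0.0611 bbl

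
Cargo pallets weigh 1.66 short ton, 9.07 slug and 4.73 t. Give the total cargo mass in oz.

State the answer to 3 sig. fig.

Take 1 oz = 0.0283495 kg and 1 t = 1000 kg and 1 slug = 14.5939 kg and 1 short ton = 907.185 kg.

1.66 short ton × 907.185 → 1505.93 kg
9.07 slug × 14.5939 → 132.367 kg
4.73 t × 1000 → 4730 kg
Total: 1505.93 + 132.367 + 4730 = 6368.3 kg
In oz: 6368.3 / 0.0283495 = 224635 oz

2.25×10⁵ oz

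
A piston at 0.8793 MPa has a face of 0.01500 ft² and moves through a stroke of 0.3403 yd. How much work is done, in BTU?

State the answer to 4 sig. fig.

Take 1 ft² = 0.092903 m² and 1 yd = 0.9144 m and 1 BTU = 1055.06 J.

0.8793 MPa → 879300 Pa
0.01500 ft² → 0.00139354 m²
F = P × A = 879300 × 0.00139354 = 1225.34 N
0.3403 yd → 0.31117 m
W = F × d = 1225.34 × 0.31117 = 381.289 J
In BTU: 381.289 / 1055.06 = 0.361391 BTU

0.3614 BTU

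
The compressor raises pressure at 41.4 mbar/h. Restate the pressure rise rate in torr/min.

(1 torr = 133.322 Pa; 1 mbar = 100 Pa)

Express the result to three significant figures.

0.518 torr/min

41.4 mbar/h × 100 Pa/mbar ÷ 3600 s/h = 1.15 Pa/s
1.15 Pa/s ÷ 133.322 Pa/torr × 60 s/min = 0.517544 torr/min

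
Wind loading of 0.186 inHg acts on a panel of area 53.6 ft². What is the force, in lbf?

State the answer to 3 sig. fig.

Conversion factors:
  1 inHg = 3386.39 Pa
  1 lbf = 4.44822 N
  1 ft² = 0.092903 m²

0.186 inHg × 3386.39 → 629.869 Pa
53.6 ft² × 0.092903 → 4.9796 m²
F = P × A = 629.869 Pa × 4.9796 m² = 3136.5 N
3136.5 N ÷ (4.44822 N/lbf) = 705.114 lbf

705 lbf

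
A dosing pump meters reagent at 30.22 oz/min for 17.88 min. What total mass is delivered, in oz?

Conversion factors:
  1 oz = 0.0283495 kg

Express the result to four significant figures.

30.22 oz/min → 0.0142787 kg/s
17.88 min → 1072.8 s
m = ṁ × t = 0.0142787 × 1072.8 = 15.3182 kg
In oz: 15.3182 / 0.0283495 = 540.334 oz

540.3 oz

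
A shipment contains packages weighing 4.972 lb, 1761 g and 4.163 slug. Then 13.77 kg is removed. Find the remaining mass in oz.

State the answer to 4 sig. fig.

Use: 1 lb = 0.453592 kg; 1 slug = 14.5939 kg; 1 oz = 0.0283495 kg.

4.972 lb × 0.453592 = 2.25526 kg
1761 g × 0.001 = 1.761 kg
4.163 slug × 14.5939 = 60.7544 kg
13.77 kg (already kg)
Sum: 2.25526 + 1.761 + 60.7544 − 13.77 = 51.0007 kg
In oz: 51.0007 / 0.0283495 = 1799 oz

1799 oz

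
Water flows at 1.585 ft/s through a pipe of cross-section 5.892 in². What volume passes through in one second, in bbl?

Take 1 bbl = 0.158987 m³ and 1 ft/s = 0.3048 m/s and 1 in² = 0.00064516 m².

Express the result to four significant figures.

0.01155 bbl

1.585 ft/s × 0.3048 = 0.483108 m/s
5.892 in² × 0.00064516 = 0.00380128 m²
V = v × A × t = 0.483108 m/s × 0.00380128 m² × 1 s = 0.00183643 m³
0.00183643 m³ ÷ (0.158987 m³/bbl) = 0.0115508 bbl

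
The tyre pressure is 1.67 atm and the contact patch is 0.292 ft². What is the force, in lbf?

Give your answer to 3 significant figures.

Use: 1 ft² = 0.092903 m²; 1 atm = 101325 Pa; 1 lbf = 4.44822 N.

1.67 atm × 101325 → 169213 Pa
0.292 ft² × 0.092903 → 0.0271277 m²
F = P × A = 169213 Pa × 0.0271277 m² = 4590.36 N
4590.36 N ÷ (4.44822 N/lbf) = 1031.95 lbf

1030 lbf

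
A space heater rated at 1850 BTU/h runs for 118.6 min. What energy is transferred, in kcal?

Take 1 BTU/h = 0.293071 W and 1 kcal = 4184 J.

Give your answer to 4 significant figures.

922.1 kcal

1850 BTU/h × 0.293071 = 542.181 W
118.6 min × 60 = 7116 s
E = P × t = 542.181 W × 7116 s = 3.85816×10⁶ J
3.85816×10⁶ J ÷ (4184 J/kcal) = 922.122 kcal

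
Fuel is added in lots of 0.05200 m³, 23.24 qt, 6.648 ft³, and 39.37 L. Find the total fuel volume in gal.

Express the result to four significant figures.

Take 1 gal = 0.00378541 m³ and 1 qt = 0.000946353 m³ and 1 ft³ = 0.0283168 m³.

0.05200 m³ (already m³)
23.24 qt × 0.000946353 = 0.0219932 m³
6.648 ft³ × 0.0283168 = 0.18825 m³
39.37 L × 0.001 = 0.03937 m³
Combined: 0.052 + 0.0219932 + 0.18825 + 0.03937 = 0.301613 m³
In gal: 0.301613 / 0.00378541 = 79.6778 gal

79.68 gal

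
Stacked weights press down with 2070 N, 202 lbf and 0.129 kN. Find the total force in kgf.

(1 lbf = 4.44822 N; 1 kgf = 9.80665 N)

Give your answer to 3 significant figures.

316 kgf

2070 N (already N)
202 lbf × 4.44822 → 898.54 N
0.129 kN × 1000 → 129 N
Total: 2070 + 898.54 + 129 = 3097.54 N
In kgf: 3097.54 / 9.80665 = 315.861 kgf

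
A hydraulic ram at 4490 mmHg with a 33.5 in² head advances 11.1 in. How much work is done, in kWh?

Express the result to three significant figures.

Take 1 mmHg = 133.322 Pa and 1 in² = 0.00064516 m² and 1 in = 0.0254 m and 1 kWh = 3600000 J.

0.00101 kWh

4490 mmHg → 598616 Pa
33.5 in² → 0.0216129 m²
F = P × A = 598616 × 0.0216129 = 12937.8 N
11.1 in → 0.28194 m
W = F × d = 12937.8 × 0.28194 = 3647.68 J
In kWh: 3647.68 / 3600000 = 0.00101324 kWh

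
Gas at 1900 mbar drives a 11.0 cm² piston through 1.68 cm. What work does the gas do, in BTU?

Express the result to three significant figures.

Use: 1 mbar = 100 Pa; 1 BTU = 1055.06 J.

1900 mbar → 190000 Pa
11.0 cm² → 0.0011 m²
F = P × A = 190000 × 0.0011 = 209 N
1.68 cm → 0.0168 m
W = F × d = 209 × 0.0168 = 3.5112 J
In BTU: 3.5112 / 1055.06 = 0.00332796 BTU

0.00333 BTU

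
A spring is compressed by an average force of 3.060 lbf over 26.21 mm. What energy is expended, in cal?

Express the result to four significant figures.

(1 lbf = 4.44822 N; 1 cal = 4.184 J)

0.08527 cal

3.060 lbf × 4.44822 → 13.6116 N
26.21 mm × 0.001 → 0.02621 m
W = F × d = 13.6116 N × 0.02621 m = 0.35676 J
0.35676 J ÷ (4.184 J/cal) = 0.0852677 cal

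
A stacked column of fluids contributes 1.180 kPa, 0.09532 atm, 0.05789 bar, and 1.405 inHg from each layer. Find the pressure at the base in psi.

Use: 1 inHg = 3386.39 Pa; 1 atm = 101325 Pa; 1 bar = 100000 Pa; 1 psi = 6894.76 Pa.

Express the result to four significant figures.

3.102 psi

1.180 kPa × 1000 → 1180 Pa
0.09532 atm × 101325 → 9658.3 Pa
0.05789 bar × 100000 → 5789 Pa
1.405 inHg × 3386.39 → 4757.88 Pa
Total: 1180 + 9658.3 + 5789 + 4757.88 = 21385.2 Pa
In psi: 21385.2 / 6894.76 = 3.10166 psi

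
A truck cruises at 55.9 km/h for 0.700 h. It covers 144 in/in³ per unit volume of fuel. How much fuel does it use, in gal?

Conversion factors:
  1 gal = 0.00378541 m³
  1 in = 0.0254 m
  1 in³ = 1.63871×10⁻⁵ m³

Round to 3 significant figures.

55.9 km/h → 15.5278 m/s
0.700 h → 2520 s
d = v × t = 15.5278 × 2520 = 39130.1 m
144 in/in³ → 223200 m/m³
V = d / (distance per unit fuel) = 39130.1 / 223200 = 0.175314 m³
In gal: 0.175314 / 0.00378541 = 46.3131 gal

46.3 gal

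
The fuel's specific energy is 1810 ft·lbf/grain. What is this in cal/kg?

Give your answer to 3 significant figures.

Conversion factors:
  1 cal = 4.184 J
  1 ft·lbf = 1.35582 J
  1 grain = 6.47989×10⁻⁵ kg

9.05×10⁶ cal/kg

1810 ft·lbf/grain × 1.35582 J/ft·lbf ÷ 6.47989×10⁻⁵ kg/grain = 3.78715×10⁷ J/kg
3.78715×10⁷ J/kg ÷ 4.184 J/cal = 9.05151×10⁶ cal/kg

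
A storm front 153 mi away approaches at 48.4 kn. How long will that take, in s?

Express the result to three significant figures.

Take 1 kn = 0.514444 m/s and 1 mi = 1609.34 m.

153 mi × 1609.34 = 246229 m
48.4 kn × 0.514444 = 24.8991 m/s
t = d / v = 246229 m / 24.8991 m/s = 9889.07 s

9890 s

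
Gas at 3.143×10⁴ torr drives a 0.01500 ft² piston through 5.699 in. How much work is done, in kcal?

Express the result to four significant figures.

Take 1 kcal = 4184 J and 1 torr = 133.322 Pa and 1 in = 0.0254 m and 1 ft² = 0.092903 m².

3.143×10⁴ torr → 4.19031×10⁶ Pa
0.01500 ft² → 0.00139354 m²
F = P × A = 4.19031×10⁶ × 0.00139354 = 5839.36 N
5.699 in → 0.144755 m
W = F × d = 5839.36 × 0.144755 = 845.277 J
In kcal: 845.277 / 4184 = 0.202026 kcal

0.2020 kcal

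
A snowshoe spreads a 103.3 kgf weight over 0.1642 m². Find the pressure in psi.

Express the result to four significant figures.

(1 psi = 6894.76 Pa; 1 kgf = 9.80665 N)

0.8948 psi

103.3 kgf × 9.80665 = 1013.03 N
P = F / A = 1013.03 N / 0.1642 m² = 6169.49 Pa
6169.49 Pa ÷ (6894.76 Pa/psi) = 0.894809 psi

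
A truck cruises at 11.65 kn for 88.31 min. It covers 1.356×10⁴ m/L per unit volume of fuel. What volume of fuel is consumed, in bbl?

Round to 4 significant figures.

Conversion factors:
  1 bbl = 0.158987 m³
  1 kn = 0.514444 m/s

0.01473 bbl

11.65 kn → 5.99327 m/s
88.31 min → 5298.6 s
d = v × t = 5.99327 × 5298.6 = 31755.9 m
1.356×10⁴ m/L → 1.356×10⁷ m/m³
V = d / (distance per unit fuel) = 31755.9 / 1.356×10⁷ = 0.00234188 m³
In bbl: 0.00234188 / 0.158987 = 0.01473 bbl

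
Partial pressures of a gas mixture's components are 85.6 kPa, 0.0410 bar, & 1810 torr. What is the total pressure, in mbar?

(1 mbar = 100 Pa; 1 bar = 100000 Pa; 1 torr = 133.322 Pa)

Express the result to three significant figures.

3310 mbar

85.6 kPa × 1000 = 85600 Pa
0.0410 bar × 100000 = 4100 Pa
1810 torr × 133.322 = 241313 Pa
Total: 85600 + 4100 + 241313 = 331013 Pa
In mbar: 331013 / 100 = 3310.13 mbar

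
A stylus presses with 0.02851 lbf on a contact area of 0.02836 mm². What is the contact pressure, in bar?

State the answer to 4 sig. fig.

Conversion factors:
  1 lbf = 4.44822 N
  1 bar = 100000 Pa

44.72 bar

0.02851 lbf × 4.44822 = 0.126819 N
0.02836 mm² × 10⁻⁶ = 2.836×10⁻⁸ m²
P = F / A = 0.126819 N / 2.836×10⁻⁸ m² = 4.47176×10⁶ Pa
4.47176×10⁶ Pa ÷ (100000 Pa/bar) = 44.7176 bar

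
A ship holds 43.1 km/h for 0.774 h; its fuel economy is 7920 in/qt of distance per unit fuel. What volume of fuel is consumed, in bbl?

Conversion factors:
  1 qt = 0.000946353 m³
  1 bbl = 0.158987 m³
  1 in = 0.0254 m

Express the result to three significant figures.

43.1 km/h → 11.9722 m/s
0.774 h → 2786.4 s
d = v × t = 11.9722 × 2786.4 = 33359.3 m
7920 in/qt → 212572 m/m³
V = d / (distance per unit fuel) = 33359.3 / 212572 = 0.156932 m³
In bbl: 0.156932 / 0.158987 = 0.987074 bbl

0.987 bbl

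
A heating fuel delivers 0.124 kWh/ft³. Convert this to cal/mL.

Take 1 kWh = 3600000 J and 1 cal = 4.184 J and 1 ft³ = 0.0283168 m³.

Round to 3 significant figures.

3.77 cal/mL

0.124 kWh/ft³ × 3600000 J/kWh ÷ 0.0283168 m³/ft³ = 1.57645×10⁷ J/m³
1.57645×10⁷ J/m³ ÷ 4.184 J/cal × 10⁻⁶ m³/mL = 3.76781 cal/mL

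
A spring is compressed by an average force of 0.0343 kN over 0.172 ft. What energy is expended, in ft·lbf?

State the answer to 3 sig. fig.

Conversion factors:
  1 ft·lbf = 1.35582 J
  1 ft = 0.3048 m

0.0343 kN × 1000 → 34.3 N
0.172 ft × 0.3048 → 0.0524256 m
W = F × d = 34.3 N × 0.0524256 m = 1.7982 J
1.7982 J ÷ (1.35582 J/ft·lbf) = 1.32628 ft·lbf

1.33 ft·lbf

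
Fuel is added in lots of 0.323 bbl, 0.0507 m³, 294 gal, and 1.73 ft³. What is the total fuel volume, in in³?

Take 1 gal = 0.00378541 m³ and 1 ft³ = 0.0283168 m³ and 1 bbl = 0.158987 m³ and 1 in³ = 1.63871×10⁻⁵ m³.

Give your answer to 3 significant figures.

0.323 bbl × 0.158987 = 0.0513528 m³
0.0507 m³ (already m³)
294 gal × 0.00378541 = 1.11291 m³
1.73 ft³ × 0.0283168 = 0.0489881 m³
Total: 0.0513528 + 0.0507 + 1.11291 + 0.0489881 = 1.26395 m³
In in³: 1.26395 / 1.63871×10⁻⁵ = 77130.8 in³

7.71×10⁴ in³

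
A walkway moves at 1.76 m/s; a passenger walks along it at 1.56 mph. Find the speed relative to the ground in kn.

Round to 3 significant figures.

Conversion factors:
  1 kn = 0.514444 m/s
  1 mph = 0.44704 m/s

1.76 m/s (already m/s)
1.56 mph × 0.44704 = 0.697382 m/s
Combined: 1.76 + 0.697382 = 2.45738 m/s
In kn: 2.45738 / 0.514444 = 4.77677 kn

4.78 kn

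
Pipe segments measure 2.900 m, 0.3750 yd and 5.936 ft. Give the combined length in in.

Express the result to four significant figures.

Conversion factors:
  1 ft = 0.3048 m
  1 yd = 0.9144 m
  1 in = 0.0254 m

2.900 m (already m)
0.3750 yd × 0.9144 = 0.3429 m
5.936 ft × 0.3048 = 1.80929 m
Sum: 2.9 + 0.3429 + 1.80929 = 5.05219 m
In in: 5.05219 / 0.0254 = 198.905 in

198.9 in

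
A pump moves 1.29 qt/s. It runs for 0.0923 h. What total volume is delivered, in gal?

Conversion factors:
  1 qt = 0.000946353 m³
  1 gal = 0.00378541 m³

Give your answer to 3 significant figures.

1.29 qt/s → 0.0012208 m³/s
0.0923 h → 332.28 s
V = Q × t = 0.0012208 × 332.28 = 0.405647 m³
In gal: 0.405647 / 0.00378541 = 107.161 gal

107 gal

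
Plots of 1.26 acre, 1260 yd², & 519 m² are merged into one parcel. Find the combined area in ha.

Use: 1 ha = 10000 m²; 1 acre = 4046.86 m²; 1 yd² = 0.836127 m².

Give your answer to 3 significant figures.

1.26 acre × 4046.86 = 5099.04 m²
1260 yd² × 0.836127 = 1053.52 m²
519 m² (already m²)
Total: 5099.04 + 1053.52 + 519 = 6671.56 m²
In ha: 6671.56 / 10000 = 0.667156 ha

0.667 ha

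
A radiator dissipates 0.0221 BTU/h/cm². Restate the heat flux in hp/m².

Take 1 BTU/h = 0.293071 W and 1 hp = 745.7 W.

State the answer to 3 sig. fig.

0.0869 hp/m²

0.0221 BTU/h/cm² × 0.293071 W/BTU/h ÷ 0.0001 m²/cm² = 64.7687 W/m²
64.7687 W/m² ÷ 745.7 W/hp = 0.0868562 hp/m²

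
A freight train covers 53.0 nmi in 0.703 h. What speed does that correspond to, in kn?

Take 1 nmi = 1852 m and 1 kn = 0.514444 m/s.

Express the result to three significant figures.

53.0 nmi × 1852 = 98156 m
0.703 h × 3600 = 2530.8 s
v = d / t = 98156 m / 2530.8 s = 38.7846 m/s
38.7846 m/s ÷ (0.514444 m/s/kn) = 75.3913 kn

75.4 kn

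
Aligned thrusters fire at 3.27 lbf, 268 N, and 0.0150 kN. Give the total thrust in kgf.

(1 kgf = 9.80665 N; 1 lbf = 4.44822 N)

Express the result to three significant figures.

3.27 lbf × 4.44822 → 14.5457 N
268 N (already N)
0.0150 kN × 1000 → 15 N
Sum: 14.5457 + 268 + 15 = 297.546 N
In kgf: 297.546 / 9.80665 = 30.3412 kgf

30.3 kgf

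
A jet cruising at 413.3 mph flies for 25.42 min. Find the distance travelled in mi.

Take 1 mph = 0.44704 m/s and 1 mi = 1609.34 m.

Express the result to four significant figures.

175.1 mi

413.3 mph × 0.44704 = 184.762 m/s
25.42 min × 60 = 1525.2 s
d = v × t = 184.762 m/s × 1525.2 s = 281799 m
281799 m ÷ (1609.34 m/mi) = 175.102 mi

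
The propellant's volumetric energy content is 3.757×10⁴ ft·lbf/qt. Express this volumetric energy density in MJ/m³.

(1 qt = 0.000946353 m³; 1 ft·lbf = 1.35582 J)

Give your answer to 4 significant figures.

3.757×10⁴ ft·lbf/qt × 1.35582 J/ft·lbf ÷ 0.000946353 m³/qt = 5.38257×10⁷ J/m³
5.38257×10⁷ J/m³ ÷ 1000000 J/MJ = 53.8257 MJ/m³

53.83 MJ/m³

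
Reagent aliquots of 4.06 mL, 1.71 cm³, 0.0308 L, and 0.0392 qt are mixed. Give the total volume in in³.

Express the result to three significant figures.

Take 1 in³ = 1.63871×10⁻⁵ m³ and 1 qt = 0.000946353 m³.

4.06 mL × 10⁻⁶ = 4.06×10⁻⁶ m³
1.71 cm³ × 10⁻⁶ = 1.71×10⁻⁶ m³
0.0308 L × 0.001 = 3.08×10⁻⁵ m³
0.0392 qt × 0.000946353 = 3.7097×10⁻⁵ m³
Combined: 4.06×10⁻⁶ + 1.71×10⁻⁶ + 3.08×10⁻⁵ + 3.7097×10⁻⁵ = 7.3667×10⁻⁵ m³
In in³: 7.3667×10⁻⁵ / 1.63871×10⁻⁵ = 4.49543 in³

4.50 in³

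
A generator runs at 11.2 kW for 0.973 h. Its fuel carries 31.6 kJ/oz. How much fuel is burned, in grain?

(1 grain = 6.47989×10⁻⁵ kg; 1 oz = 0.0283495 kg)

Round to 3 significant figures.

11.2 kW → 11200 W
0.973 h → 3502.8 s
E = P × t = 11200 × 3502.8 = 3.92314×10⁷ J
31.6 kJ/oz → 1.11466×10⁶ J/kg
m = E / e_s = 3.92314×10⁷ / 1.11466×10⁶ = 35.1958 kg
In grain: 35.1958 / 6.47989×10⁻⁵ = 543154 grain

5.43×10⁵ grain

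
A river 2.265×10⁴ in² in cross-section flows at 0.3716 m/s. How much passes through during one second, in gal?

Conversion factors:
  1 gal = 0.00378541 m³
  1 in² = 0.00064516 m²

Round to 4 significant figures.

2.265×10⁴ in² × 0.00064516 = 14.6129 m²
V = v × A × t = 0.3716 m/s × 14.6129 m² × 1 s = 5.43015 m³
5.43015 m³ ÷ (0.00378541 m³/gal) = 1434.49 gal

1434 gal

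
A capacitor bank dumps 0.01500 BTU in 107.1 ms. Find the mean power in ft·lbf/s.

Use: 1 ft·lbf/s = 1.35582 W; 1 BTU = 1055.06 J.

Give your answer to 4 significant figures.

109.0 ft·lbf/s

0.01500 BTU × 1055.06 = 15.8259 J
107.1 ms × 0.001 = 0.1071 s
P = E / t = 15.8259 J / 0.1071 s = 147.768 W
147.768 W ÷ (1.35582 W/ft·lbf/s) = 108.988 ft·lbf/s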